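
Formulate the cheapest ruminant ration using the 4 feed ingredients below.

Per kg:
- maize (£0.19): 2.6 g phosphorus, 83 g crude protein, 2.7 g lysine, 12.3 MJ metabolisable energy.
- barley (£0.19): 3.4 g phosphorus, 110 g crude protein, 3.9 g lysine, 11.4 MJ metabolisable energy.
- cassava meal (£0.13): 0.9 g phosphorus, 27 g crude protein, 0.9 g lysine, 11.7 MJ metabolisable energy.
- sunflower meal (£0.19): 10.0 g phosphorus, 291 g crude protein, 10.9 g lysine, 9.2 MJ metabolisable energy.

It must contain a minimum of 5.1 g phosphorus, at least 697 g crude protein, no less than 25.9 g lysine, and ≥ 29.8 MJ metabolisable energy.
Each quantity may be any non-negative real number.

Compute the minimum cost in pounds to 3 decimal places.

£0.536

Let x1 = kg of maize, x2 = kg of barley, x3 = kg of cassava meal, x4 = kg of sunflower meal.
Minimise 0.19x1 + 0.19x2 + 0.13x3 + 0.19x4 with:
  2.6x1 + 3.4x2 + 0.9x3 + 10x4 ≥ 5.1   (phosphorus)
  83x1 + 110x2 + 27x3 + 291x4 ≥ 697   (crude protein)
  2.7x1 + 3.9x2 + 0.9x3 + 10.9x4 ≥ 25.9   (lysine)
  12.3x1 + 11.4x2 + 11.7x3 + 9.2x4 ≥ 29.8   (metabolisable energy)
  x1, x2, x3, x4 ≥ 0.
The optimal basis is {cassava meal, sunflower meal}; maize, barley drop out. There the crude protein and metabolisable energy constraints are tight.
Optimal quantities: cassava meal = 0.7158 kg, sunflower meal = 2.329 kg.
Objective = 0.13·0.7158 + 0.19·2.329 = 0.53556.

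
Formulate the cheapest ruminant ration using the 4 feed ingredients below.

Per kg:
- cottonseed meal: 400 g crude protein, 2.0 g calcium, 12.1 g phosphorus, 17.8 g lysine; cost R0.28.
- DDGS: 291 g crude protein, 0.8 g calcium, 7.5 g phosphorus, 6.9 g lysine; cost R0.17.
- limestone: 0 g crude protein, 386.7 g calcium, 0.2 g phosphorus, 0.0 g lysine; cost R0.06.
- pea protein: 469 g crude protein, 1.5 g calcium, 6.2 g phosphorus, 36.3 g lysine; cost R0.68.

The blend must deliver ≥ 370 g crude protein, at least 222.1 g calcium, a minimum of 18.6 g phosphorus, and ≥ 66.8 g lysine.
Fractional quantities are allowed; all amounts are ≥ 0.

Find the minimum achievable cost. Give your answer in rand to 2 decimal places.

Let x1 = kg of cottonseed meal, x2 = kg of DDGS, x3 = kg of limestone, x4 = kg of pea protein.
Minimize 0.28x1 + 0.17x2 + 0.06x3 + 0.68x4 with:
  400x1 + 291x2 + 469x4 ≥ 370   (crude protein)
  2x1 + 0.8x2 + 386.7x3 + 1.5x4 ≥ 222.1   (calcium)
  12.1x1 + 7.5x2 + 0.2x3 + 6.2x4 ≥ 18.6   (phosphorus)
  17.8x1 + 6.9x2 + 36.3x4 ≥ 66.8   (lysine)
  x1, x2, x3, x4 ≥ 0.
The minimum-cost mix takes nothing from DDGS, pea protein — only cottonseed meal, limestone. The calcium and lysine requirements are met with equality.
So cottonseed meal = 3.753 kg, limestone = 0.5549 kg.
Cost = 0.28·3.753 + 0.06·0.5549 = 1.0841.

R1.08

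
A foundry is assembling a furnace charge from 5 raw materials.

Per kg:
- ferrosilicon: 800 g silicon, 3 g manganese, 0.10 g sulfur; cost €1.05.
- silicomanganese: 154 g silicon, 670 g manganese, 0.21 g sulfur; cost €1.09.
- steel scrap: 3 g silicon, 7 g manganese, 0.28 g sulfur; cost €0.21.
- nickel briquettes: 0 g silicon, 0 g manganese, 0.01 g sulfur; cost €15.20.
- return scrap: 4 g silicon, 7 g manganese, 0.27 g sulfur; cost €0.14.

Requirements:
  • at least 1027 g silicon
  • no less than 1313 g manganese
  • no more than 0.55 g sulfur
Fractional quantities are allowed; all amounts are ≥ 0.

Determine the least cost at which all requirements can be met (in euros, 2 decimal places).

This is a linear program. Let x1 = kg of ferrosilicon, x2 = kg of silicomanganese, x3 = kg of steel scrap, x4 = kg of nickel briquettes, x5 = kg of return scrap.
Minimize 1.05x1 + 1.09x2 + 0.21x3 + 15.2x4 + 0.14x5 subject to:
  800x1 + 154x2 + 3x3 + 4x5 ≥ 1027   (silicon)
  3x1 + 670x2 + 7x3 + 7x5 ≥ 1313   (manganese)
  0.1x1 + 0.21x2 + 0.28x3 + 0.01x4 + 0.27x5 ≤ 0.55   (sulfur)
  x1, x2, x3, x4, x5 ≥ 0.
At the optimum only ferrosilicon, silicomanganese are positive (steel scrap, nickel briquettes, return scrap = 0). Binding constraints: silicon and manganese.
So ferrosilicon = 0.9073 kg, silicomanganese = 1.956 kg.
Cost = 1.05·0.9073 + 1.09·1.956 = 3.0847.

€3.08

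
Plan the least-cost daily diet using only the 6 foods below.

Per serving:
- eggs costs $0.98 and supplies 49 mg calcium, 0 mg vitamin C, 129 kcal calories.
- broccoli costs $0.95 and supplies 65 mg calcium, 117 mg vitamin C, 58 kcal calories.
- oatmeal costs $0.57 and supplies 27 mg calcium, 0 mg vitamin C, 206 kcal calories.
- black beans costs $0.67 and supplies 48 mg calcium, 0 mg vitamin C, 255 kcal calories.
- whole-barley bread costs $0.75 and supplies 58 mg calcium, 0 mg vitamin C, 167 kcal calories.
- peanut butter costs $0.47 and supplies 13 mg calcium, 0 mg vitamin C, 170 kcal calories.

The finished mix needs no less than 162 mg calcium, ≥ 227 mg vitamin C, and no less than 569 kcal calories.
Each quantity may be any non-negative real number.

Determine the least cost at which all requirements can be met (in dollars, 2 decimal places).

$3.04

Treat it as an LP. Let x1 = servings of eggs, x2 = servings of broccoli, x3 = servings of oatmeal, x4 = servings of black beans, x5 = servings of whole-barley bread, x6 = servings of peanut butter.
Minimise 0.98x1 + 0.95x2 + 0.57x3 + 0.67x4 + 0.75x5 + 0.47x6 s.t.:
  49x1 + 65x2 + 27x3 + 48x4 + 58x5 + 13x6 ≥ 162   (calcium)
  117x2 ≥ 227   (vitamin C)
  129x1 + 58x2 + 206x3 + 255x4 + 167x5 + 170x6 ≥ 569   (calories)
  x1, x2, x3, x4, x5, x6 ≥ 0.
The minimum-cost mix takes nothing from eggs, oatmeal, whole-barley bread, peanut butter — only broccoli, black beans. The vitamin C and calories requirements are met with equality.
That vertex is x2 = 1.94, x4 = 1.79.
Hence cost = 0.95·1.94 + 0.67·1.79 = $3.0423.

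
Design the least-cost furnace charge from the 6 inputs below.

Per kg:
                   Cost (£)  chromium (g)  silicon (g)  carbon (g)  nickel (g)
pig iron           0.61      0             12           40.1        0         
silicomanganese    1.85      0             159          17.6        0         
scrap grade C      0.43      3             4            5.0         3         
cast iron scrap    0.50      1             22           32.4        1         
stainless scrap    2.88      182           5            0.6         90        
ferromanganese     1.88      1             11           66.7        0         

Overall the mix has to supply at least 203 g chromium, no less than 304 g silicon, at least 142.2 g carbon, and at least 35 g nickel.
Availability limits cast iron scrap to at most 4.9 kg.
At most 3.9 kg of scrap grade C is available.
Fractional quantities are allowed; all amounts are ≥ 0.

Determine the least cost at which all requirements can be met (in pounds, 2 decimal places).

£7.51

This is a linear program. Let x1 = kg of pig iron, x2 = kg of silicomanganese, x3 = kg of scrap grade C, x4 = kg of cast iron scrap, x5 = kg of stainless scrap, x6 = kg of ferromanganese.
Minimise 0.61x1 + 1.85x2 + 0.43x3 + 0.5x4 + 2.88x5 + 1.88x6 with:
  3x3 + 1x4 + 182x5 + 1x6 ≥ 203   (chromium)
  12x1 + 159x2 + 4x3 + 22x4 + 5x5 + 11x6 ≥ 304   (silicon)
  40.1x1 + 17.6x2 + 5x3 + 32.4x4 + 0.6x5 + 66.7x6 ≥ 142.2   (carbon)
  3x3 + 1x4 + 90x5 ≥ 35   (nickel)
  x4 ≤ 4.9
  x3 ≤ 3.9
  x1, x2, x3, x4, x5, x6 ≥ 0.
The minimum-cost mix takes nothing from pig iron, scrap grade C, ferromanganese — only silicomanganese, cast iron scrap, stainless scrap. Binding constraints: chromium, silicon, carbon.
That vertex is x2 = 1.376, x4 = 3.621, x5 = 1.095.
Objective = 1.85·1.376 + 0.5·3.621 + 2.88·1.095 = 7.5097.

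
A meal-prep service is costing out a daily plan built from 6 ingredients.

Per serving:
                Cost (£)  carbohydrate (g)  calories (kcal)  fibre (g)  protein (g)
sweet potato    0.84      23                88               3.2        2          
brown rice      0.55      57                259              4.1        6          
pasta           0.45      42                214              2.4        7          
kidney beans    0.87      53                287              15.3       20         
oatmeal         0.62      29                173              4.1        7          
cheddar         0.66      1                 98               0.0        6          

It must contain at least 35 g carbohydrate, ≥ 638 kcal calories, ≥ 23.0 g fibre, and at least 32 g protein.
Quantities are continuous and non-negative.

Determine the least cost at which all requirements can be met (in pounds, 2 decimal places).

Let x1 = servings of sweet potato, x2 = servings of brown rice, x3 = servings of pasta, x4 = servings of kidney beans, x5 = servings of oatmeal, x6 = servings of cheddar.
Minimise 0.84x1 + 0.55x2 + 0.45x3 + 0.87x4 + 0.62x5 + 0.66x6 s.t.:
  23x1 + 57x2 + 42x3 + 53x4 + 29x5 + 1x6 ≥ 35   (carbohydrate)
  88x1 + 259x2 + 214x3 + 287x4 + 173x5 + 98x6 ≥ 638   (calories)
  3.2x1 + 4.1x2 + 2.4x3 + 15.3x4 + 4.1x5 ≥ 23   (fibre)
  2x1 + 6x2 + 7x3 + 20x4 + 7x5 + 6x6 ≥ 32   (protein)
  x1, x2, x3, x4, x5, x6 ≥ 0.
At the optimum only brown rice, pasta, kidney beans are positive (sweet potato, oatmeal, cheddar = 0). Binding constraints: calories, fibre, protein.
That vertex is x2 = 0.7914, x3 = 0.3696, x4 = 1.233.
Total cost: 0.55·0.7914 + 0.45·0.3696 + 0.87·1.233 = 1.6743.

£1.67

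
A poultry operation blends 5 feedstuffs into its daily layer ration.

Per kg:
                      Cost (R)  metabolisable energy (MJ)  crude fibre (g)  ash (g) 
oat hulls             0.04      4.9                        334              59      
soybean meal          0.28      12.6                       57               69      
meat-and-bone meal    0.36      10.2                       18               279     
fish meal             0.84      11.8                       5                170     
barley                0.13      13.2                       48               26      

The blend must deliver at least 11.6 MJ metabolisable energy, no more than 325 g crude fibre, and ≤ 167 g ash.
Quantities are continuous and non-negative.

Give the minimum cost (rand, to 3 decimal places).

Let x1 = kg of oat hulls, x2 = kg of soybean meal, x3 = kg of meat-and-bone meal, x4 = kg of fish meal, x5 = kg of barley.
Minimize 0.04x1 + 0.28x2 + 0.36x3 + 0.84x4 + 0.13x5 subject to:
  4.9x1 + 12.6x2 + 10.2x3 + 11.8x4 + 13.2x5 ≥ 11.6   (metabolisable energy)
  334x1 + 57x2 + 18x3 + 5x4 + 48x5 ≤ 325   (crude fibre)
  59x1 + 69x2 + 279x3 + 170x4 + 26x5 ≤ 167   (ash)
  x1, x2, x3, x4, x5 ≥ 0.
At the optimum only oat hulls, barley are positive (soybean meal, meat-and-bone meal, fish meal = 0). The metabolisable energy and crude fibre requirements are met with equality.
Optimal quantities: oat hulls = 0.8945 kg, barley = 0.5467 kg.
Objective = 0.04·0.8945 + 0.13·0.5467 = 0.10685.

R0.107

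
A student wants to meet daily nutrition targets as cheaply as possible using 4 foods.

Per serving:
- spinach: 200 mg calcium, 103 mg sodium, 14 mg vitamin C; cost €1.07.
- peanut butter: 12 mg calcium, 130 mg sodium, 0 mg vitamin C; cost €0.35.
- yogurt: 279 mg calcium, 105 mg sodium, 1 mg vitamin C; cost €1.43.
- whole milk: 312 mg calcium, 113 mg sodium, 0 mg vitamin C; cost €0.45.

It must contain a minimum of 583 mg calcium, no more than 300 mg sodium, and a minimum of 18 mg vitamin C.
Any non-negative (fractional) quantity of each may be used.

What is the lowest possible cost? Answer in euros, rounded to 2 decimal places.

€1.85

This is a linear program. Let x1 = servings of spinach, x2 = servings of peanut butter, x3 = servings of yogurt, x4 = servings of whole milk.
Minimize 1.07x1 + 0.35x2 + 1.43x3 + 0.45x4 with:
  200x1 + 12x2 + 279x3 + 312x4 ≥ 583   (calcium)
  103x1 + 130x2 + 105x3 + 113x4 ≤ 300   (sodium)
  14x1 + 1x3 ≥ 18   (vitamin C)
  x1, x2, x3, x4 ≥ 0.
The optimal basis is {spinach, whole milk}; peanut butter, yogurt drop out. Binding constraints: calcium and vitamin C.
That vertex is x1 = 1.286, x4 = 1.044.
Objective = 1.07·1.286 + 0.45·1.044 = 1.8458.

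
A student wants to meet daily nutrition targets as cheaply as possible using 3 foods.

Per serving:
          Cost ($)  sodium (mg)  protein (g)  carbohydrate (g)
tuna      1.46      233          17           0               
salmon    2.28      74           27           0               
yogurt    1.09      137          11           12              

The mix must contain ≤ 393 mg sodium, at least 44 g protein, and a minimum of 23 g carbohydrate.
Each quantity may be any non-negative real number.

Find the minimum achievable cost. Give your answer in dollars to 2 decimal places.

$4.02

Let x1 = servings of tuna, x2 = servings of salmon, x3 = servings of yogurt.
Minimise 1.46x1 + 2.28x2 + 1.09x3 with:
  233x1 + 74x2 + 137x3 ≤ 393   (sodium)
  17x1 + 27x2 + 11x3 ≥ 44   (protein)
  12x3 ≥ 23   (carbohydrate)
  x1, x2, x3 ≥ 0.
At the optimum only salmon, yogurt are positive (tuna = 0). The protein and carbohydrate requirements are met with equality.
So salmon = 0.8488 servings, yogurt = 1.917 servings.
Hence cost = 2.28·0.8488 + 1.09·1.917 = $4.0248.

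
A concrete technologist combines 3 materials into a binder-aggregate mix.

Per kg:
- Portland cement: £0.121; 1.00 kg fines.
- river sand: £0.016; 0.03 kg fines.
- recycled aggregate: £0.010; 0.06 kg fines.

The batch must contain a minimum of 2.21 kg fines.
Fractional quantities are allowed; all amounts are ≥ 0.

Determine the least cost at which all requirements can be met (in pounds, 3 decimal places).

£0.267

Set it up as a linear program. Let x1 = kg of Portland cement, x2 = kg of river sand, x3 = kg of recycled aggregate.
Minimise 0.121x1 + 0.016x2 + 0.01x3 subject to:
  1x1 + 0.03x2 + 0.06x3 ≥ 2.21   (fines)
  x1, x2, x3 ≥ 0.
The optimal basis is {Portland cement}; river sand, recycled aggregate drop out. Binding constraint: fines.
Optimal quantities: Portland cement = 2.21 kg.
Total cost: 0.121·2.21 = 0.26741.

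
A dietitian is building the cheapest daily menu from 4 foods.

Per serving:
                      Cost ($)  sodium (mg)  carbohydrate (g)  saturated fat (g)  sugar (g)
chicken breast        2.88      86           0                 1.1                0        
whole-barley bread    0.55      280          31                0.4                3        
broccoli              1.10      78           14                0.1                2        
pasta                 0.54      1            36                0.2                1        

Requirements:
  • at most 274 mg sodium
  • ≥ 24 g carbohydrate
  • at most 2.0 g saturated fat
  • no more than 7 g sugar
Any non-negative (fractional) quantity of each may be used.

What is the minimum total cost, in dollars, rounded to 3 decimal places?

Treat it as an LP. Let x1 = servings of chicken breast, x2 = servings of whole-barley bread, x3 = servings of broccoli, x4 = servings of pasta.
Minimize 2.88x1 + 0.55x2 + 1.1x3 + 0.54x4 s.t.:
  86x1 + 280x2 + 78x3 + 1x4 ≤ 274   (sodium)
  31x2 + 14x3 + 36x4 ≥ 24   (carbohydrate)
  1.1x1 + 0.4x2 + 0.1x3 + 0.2x4 ≤ 2   (saturated fat)
  3x2 + 2x3 + 1x4 ≤ 7   (sugar)
  x1, x2, x3, x4 ≥ 0.
The optimal basis is {pasta}; chicken breast, whole-barley bread, broccoli drop out. There the carbohydrate constraint is tight.
That vertex is x4 = 0.6667.
Cost = 0.54·0.6667 = 0.36002.

$0.360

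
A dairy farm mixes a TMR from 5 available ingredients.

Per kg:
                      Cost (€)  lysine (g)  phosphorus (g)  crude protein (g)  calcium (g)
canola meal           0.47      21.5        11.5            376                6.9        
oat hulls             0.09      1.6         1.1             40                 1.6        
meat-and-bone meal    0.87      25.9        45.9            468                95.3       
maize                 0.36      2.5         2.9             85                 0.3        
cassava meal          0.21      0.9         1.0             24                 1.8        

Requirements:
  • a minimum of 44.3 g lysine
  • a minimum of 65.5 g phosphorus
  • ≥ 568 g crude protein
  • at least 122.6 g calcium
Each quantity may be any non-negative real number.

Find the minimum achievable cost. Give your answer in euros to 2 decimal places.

€1.36

Treat it as an LP. Let x1 = kg of canola meal, x2 = kg of oat hulls, x3 = kg of meat-and-bone meal, x4 = kg of maize, x5 = kg of cassava meal.
Minimise 0.47x1 + 0.09x2 + 0.87x3 + 0.36x4 + 0.21x5 with:
  21.5x1 + 1.6x2 + 25.9x3 + 2.5x4 + 0.9x5 ≥ 44.3   (lysine)
  11.5x1 + 1.1x2 + 45.9x3 + 2.9x4 + 1x5 ≥ 65.5   (phosphorus)
  376x1 + 40x2 + 468x3 + 85x4 + 24x5 ≥ 568   (crude protein)
  6.9x1 + 1.6x2 + 95.3x3 + 0.3x4 + 1.8x5 ≥ 122.6   (calcium)
  x1, x2, x3, x4, x5 ≥ 0.
The minimum-cost mix takes nothing from oat hulls, maize, cassava meal — only canola meal, meat-and-bone meal. There the lysine and phosphorus constraints are tight.
That vertex is x1 = 0.489, x3 = 1.304.
Cost = 0.47·0.489 + 0.87·1.304 = 1.3643.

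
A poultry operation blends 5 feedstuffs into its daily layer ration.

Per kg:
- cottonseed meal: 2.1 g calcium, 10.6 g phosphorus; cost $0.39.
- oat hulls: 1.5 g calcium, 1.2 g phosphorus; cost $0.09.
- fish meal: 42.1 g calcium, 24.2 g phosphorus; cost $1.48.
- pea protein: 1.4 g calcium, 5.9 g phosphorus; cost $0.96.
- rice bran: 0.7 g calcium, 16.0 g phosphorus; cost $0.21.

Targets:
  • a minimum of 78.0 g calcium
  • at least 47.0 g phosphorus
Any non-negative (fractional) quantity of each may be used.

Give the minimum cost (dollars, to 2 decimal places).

Set it up as a linear program. Let x1 = kg of cottonseed meal, x2 = kg of oat hulls, x3 = kg of fish meal, x4 = kg of pea protein, x5 = kg of rice bran.
Minimize 0.39x1 + 0.09x2 + 1.48x3 + 0.96x4 + 0.21x5 with:
  2.1x1 + 1.5x2 + 42.1x3 + 1.4x4 + 0.7x5 ≥ 78   (calcium)
  10.6x1 + 1.2x2 + 24.2x3 + 5.9x4 + 16x5 ≥ 47   (phosphorus)
  x1, x2, x3, x4, x5 ≥ 0.
The cheapest feasible vertex uses only fish meal, rice bran; cottonseed meal, oat hulls, pea protein are not used. There the calcium and phosphorus constraints are tight.
That vertex is x3 = 1.85, x5 = 0.1387.
Hence cost = 1.48·1.85 + 0.21·0.1387 = $2.7671.

$2.77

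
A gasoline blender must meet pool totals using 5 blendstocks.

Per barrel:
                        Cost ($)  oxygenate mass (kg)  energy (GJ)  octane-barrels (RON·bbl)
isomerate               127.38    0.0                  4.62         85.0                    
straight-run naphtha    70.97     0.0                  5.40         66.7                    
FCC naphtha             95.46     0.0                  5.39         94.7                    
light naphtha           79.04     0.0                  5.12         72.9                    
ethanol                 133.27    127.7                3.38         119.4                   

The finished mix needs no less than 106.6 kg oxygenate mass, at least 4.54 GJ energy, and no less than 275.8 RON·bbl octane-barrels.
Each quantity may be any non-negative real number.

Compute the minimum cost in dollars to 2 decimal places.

$288.79

This is a linear program. Let x1 = barrels of isomerate, x2 = barrels of straight-run naphtha, x3 = barrels of FCC naphtha, x4 = barrels of light naphtha, x5 = barrels of ethanol.
Minimize 127.38x1 + 70.97x2 + 95.46x3 + 79.04x4 + 133.27x5 subject to:
  127.7x5 ≥ 106.6   (oxygenate mass)
  4.62x1 + 5.4x2 + 5.39x3 + 5.12x4 + 3.38x5 ≥ 4.54   (energy)
  85x1 + 66.7x2 + 94.7x3 + 72.9x4 + 119.4x5 ≥ 275.8   (octane-barrels)
  x1, x2, x3, x4, x5 ≥ 0.
The optimal basis is {FCC naphtha, ethanol}; isomerate, straight-run naphtha, light naphtha drop out. There the oxygenate mass and octane-barrels constraints are tight.
Optimal quantities: FCC naphtha = 1.85986 barrels, ethanol = 0.834769 barrels.
Hence cost = 95.46·1.85986 + 133.27·0.834769 = $288.7919.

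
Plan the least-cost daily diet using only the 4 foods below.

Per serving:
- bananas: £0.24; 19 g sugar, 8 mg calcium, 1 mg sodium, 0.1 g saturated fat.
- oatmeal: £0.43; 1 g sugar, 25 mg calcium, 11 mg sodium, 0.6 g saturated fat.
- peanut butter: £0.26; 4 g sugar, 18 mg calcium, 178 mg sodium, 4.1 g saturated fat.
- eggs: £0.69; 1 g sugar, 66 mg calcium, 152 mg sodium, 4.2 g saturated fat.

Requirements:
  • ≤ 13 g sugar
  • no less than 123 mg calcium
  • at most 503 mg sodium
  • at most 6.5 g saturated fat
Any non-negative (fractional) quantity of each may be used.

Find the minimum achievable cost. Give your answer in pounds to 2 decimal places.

Let x1 = servings of bananas, x2 = servings of oatmeal, x3 = servings of peanut butter, x4 = servings of eggs.
Minimize 0.24x1 + 0.43x2 + 0.26x3 + 0.69x4 s.t.:
  19x1 + 1x2 + 4x3 + 1x4 ≤ 13   (sugar)
  8x1 + 25x2 + 18x3 + 66x4 ≥ 123   (calcium)
  1x1 + 11x2 + 178x3 + 152x4 ≤ 503   (sodium)
  0.1x1 + 0.6x2 + 4.1x3 + 4.2x4 ≤ 6.5   (saturated fat)
  x1, x2, x3, x4 ≥ 0.
The optimal basis is {oatmeal, eggs}; bananas, peanut butter drop out. Binding constraints: calcium and saturated fat.
Optimal quantities: oatmeal = 1.339 servings, eggs = 1.356 servings.
Cost = 0.43·1.339 + 0.69·1.356 = 1.5114.

£1.51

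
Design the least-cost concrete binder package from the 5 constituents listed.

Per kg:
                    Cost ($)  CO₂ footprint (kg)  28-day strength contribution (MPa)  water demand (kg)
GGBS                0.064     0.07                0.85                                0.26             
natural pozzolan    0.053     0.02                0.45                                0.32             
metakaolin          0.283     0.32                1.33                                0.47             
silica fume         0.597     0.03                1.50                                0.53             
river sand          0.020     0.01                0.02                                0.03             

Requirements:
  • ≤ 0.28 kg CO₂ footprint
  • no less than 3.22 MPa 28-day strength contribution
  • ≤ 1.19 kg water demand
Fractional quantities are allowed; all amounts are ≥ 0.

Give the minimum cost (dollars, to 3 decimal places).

Set it up as a linear program. Let x1 = kg of GGBS, x2 = kg of natural pozzolan, x3 = kg of metakaolin, x4 = kg of silica fume, x5 = kg of river sand.
Minimise 0.064x1 + 0.053x2 + 0.283x3 + 0.597x4 + 0.02x5 with:
  0.07x1 + 0.02x2 + 0.32x3 + 0.03x4 + 0.01x5 ≤ 0.28   (CO₂ footprint)
  0.85x1 + 0.45x2 + 1.33x3 + 1.5x4 + 0.02x5 ≥ 3.22   (28-day strength contribution)
  0.26x1 + 0.32x2 + 0.47x3 + 0.53x4 + 0.03x5 ≤ 1.19   (water demand)
  x1, x2, x3, x4, x5 ≥ 0.
The optimal basis is {GGBS}; natural pozzolan, metakaolin, silica fume, river sand drop out. Binding constraint: 28-day strength contribution.
So GGBS = 3.788 kg.
Objective = 0.064·3.788 = 0.24243.

$0.242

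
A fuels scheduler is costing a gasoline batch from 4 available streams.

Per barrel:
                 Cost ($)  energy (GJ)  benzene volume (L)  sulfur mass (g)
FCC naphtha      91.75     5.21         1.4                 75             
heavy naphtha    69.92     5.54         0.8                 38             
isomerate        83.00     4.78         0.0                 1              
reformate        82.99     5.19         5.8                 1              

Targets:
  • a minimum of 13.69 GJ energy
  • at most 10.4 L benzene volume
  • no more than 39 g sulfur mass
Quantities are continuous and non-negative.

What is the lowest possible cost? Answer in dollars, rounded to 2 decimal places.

$200.53

This is a linear program. Let x1 = barrels of FCC naphtha, x2 = barrels of heavy naphtha, x3 = barrels of isomerate, x4 = barrels of reformate.
Minimise 91.75x1 + 69.92x2 + 83x3 + 82.99x4 subject to:
  5.21x1 + 5.54x2 + 4.78x3 + 5.19x4 ≥ 13.69   (energy)
  1.4x1 + 0.8x2 + 5.8x4 ≤ 10.4   (benzene volume)
  75x1 + 38x2 + 1x3 + 1x4 ≤ 39   (sulfur mass)
  x1, x2, x3, x4 ≥ 0.
At the optimum only heavy naphtha, reformate are positive (FCC naphtha, isomerate = 0). The energy and sulfur mass requirements are met with equality.
That vertex is x2 = 0.98456, x4 = 1.5868.
Objective = 69.92·0.98456 + 82.99·1.5868 = 200.5290.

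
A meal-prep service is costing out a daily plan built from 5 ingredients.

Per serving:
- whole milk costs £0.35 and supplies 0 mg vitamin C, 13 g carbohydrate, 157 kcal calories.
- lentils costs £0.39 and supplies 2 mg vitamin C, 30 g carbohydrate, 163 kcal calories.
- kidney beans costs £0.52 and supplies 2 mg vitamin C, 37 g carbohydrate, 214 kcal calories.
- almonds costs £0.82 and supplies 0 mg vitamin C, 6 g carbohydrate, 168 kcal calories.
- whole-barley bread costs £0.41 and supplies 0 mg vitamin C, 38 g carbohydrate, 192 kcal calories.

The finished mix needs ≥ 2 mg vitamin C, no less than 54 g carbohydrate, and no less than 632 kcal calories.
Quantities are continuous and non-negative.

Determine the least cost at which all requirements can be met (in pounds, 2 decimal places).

£1.39

Let x1 = servings of whole milk, x2 = servings of lentils, x3 = servings of kidney beans, x4 = servings of almonds, x5 = servings of whole-barley bread.
Minimise 0.35x1 + 0.39x2 + 0.52x3 + 0.82x4 + 0.41x5 s.t.:
  2x2 + 2x3 ≥ 2   (vitamin C)
  13x1 + 30x2 + 37x3 + 6x4 + 38x5 ≥ 54   (carbohydrate)
  157x1 + 163x2 + 214x3 + 168x4 + 192x5 ≥ 632   (calories)
  x1, x2, x3, x4, x5 ≥ 0.
The minimum-cost mix takes nothing from whole milk, kidney beans, almonds — only lentils, whole-barley bread. There the vitamin C and calories constraints are tight.
So lentils = 1 serving, whole-barley bread = 2.443 servings.
Hence cost = 0.39·1 + 0.41·2.443 = £1.3916.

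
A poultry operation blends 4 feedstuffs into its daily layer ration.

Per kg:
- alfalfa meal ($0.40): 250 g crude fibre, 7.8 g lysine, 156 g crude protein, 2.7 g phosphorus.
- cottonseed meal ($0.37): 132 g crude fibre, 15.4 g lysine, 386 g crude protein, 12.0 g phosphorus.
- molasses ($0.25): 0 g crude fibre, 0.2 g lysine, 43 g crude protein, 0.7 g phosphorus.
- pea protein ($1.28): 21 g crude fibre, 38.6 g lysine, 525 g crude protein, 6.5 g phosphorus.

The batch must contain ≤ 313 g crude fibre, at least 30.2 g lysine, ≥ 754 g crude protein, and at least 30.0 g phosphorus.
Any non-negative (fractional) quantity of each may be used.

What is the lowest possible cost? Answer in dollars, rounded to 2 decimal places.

Treat it as an LP. Let x1 = kg of alfalfa meal, x2 = kg of cottonseed meal, x3 = kg of molasses, x4 = kg of pea protein.
Minimize 0.4x1 + 0.37x2 + 0.25x3 + 1.28x4 s.t.:
  250x1 + 132x2 + 21x4 ≤ 313   (crude fibre)
  7.8x1 + 15.4x2 + 0.2x3 + 38.6x4 ≥ 30.2   (lysine)
  156x1 + 386x2 + 43x3 + 525x4 ≥ 754   (crude protein)
  2.7x1 + 12x2 + 0.7x3 + 6.5x4 ≥ 30   (phosphorus)
  x1, x2, x3, x4 ≥ 0.
At the optimum only cottonseed meal, pea protein are positive (alfalfa meal, molasses = 0). The crude fibre and phosphorus requirements are met with equality.
Solving gives x2 = 2.318, x4 = 0.3366.
Total cost: 0.37·2.318 + 1.28·0.3366 = 1.2885.

$1.29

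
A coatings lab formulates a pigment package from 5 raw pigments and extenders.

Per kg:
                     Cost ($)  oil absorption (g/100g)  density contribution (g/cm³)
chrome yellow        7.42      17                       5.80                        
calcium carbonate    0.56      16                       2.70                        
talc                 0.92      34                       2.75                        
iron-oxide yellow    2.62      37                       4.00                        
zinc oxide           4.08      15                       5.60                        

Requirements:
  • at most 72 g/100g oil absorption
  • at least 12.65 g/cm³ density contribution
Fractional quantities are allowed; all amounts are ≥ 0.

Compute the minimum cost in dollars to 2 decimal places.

$3.10

Let x1 = kg of chrome yellow, x2 = kg of calcium carbonate, x3 = kg of talc, x4 = kg of iron-oxide yellow, x5 = kg of zinc oxide.
Minimize 7.42x1 + 0.56x2 + 0.92x3 + 2.62x4 + 4.08x5 s.t.:
  17x1 + 16x2 + 34x3 + 37x4 + 15x5 ≤ 72   (oil absorption)
  5.8x1 + 2.7x2 + 2.75x3 + 4x4 + 5.6x5 ≥ 12.65   (density contribution)
  x1, x2, x3, x4, x5 ≥ 0.
At the optimum only calcium carbonate, zinc oxide are positive (chrome yellow, talc, iron-oxide yellow = 0). Binding constraints: oil absorption and density contribution.
Optimal quantities: calcium carbonate = 4.347 kg, zinc oxide = 0.1629 kg.
Total cost: 0.56·4.347 + 4.08·0.1629 = 3.0990.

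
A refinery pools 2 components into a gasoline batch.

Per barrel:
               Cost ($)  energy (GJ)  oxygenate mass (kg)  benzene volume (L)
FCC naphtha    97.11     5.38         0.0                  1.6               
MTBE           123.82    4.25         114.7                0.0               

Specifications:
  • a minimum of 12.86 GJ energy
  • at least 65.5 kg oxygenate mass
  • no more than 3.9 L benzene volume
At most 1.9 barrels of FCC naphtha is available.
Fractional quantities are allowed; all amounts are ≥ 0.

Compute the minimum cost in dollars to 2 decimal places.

$261.36

Treat it as an LP. Let x1 = barrels of FCC naphtha, x2 = barrels of MTBE.
Minimize 97.11x1 + 123.82x2 subject to:
  5.38x1 + 4.25x2 ≥ 12.86   (energy)
  114.7x2 ≥ 65.5   (oxygenate mass)
  1.6x1 ≤ 3.9   (benzene volume)
  x1 ≤ 1.9
  x1, x2 ≥ 0.
Both inputs are positive at the optimum. There the energy and the FCC naphtha cap constraints are tight.
That vertex is x1 = 1.9, x2 = 0.6207.
Hence cost = 97.11·1.9 + 123.82·0.6207 = $261.3641.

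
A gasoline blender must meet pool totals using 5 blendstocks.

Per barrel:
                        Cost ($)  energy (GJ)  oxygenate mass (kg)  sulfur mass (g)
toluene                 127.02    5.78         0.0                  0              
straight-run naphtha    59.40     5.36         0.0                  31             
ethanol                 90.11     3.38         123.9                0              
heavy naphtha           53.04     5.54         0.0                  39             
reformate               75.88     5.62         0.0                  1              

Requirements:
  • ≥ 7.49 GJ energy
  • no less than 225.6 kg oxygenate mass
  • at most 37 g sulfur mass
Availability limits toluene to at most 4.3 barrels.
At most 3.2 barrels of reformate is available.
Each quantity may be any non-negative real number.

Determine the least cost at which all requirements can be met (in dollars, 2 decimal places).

Treat it as an LP. Let x1 = barrels of toluene, x2 = barrels of straight-run naphtha, x3 = barrels of ethanol, x4 = barrels of heavy naphtha, x5 = barrels of reformate.
min 127.02x1 + 59.4x2 + 90.11x3 + 53.04x4 + 75.88x5 subject to:
  5.78x1 + 5.36x2 + 3.38x3 + 5.54x4 + 5.62x5 ≥ 7.49   (energy)
  123.9x3 ≥ 225.6   (oxygenate mass)
  31x2 + 39x4 + 1x5 ≤ 37   (sulfur mass)
  x1 ≤ 4.3
  x5 ≤ 3.2
  x1, x2, x3, x4, x5 ≥ 0.
The optimal basis is {ethanol, heavy naphtha}; toluene, straight-run naphtha, reformate drop out. There the energy and oxygenate mass constraints are tight.
Optimal quantities: ethanol = 1.8208 barrels, heavy naphtha = 0.24109 barrels.
Total cost: 90.11·1.8208 + 53.04·0.24109 = 176.8597.

$176.86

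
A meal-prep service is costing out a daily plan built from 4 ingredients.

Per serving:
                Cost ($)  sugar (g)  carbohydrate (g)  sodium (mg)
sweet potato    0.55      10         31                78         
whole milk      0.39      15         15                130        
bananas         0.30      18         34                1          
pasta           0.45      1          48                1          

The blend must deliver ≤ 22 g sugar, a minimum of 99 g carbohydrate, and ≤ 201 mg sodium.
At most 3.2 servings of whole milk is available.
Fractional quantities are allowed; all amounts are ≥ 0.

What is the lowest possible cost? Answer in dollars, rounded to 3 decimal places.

Treat it as an LP. Let x1 = servings of sweet potato, x2 = servings of whole milk, x3 = servings of bananas, x4 = servings of pasta.
min 0.55x1 + 0.39x2 + 0.3x3 + 0.45x4 subject to:
  10x1 + 15x2 + 18x3 + 1x4 ≤ 22   (sugar)
  31x1 + 15x2 + 34x3 + 48x4 ≥ 99   (carbohydrate)
  78x1 + 130x2 + 1x3 + 1x4 ≤ 201   (sodium)
  x2 ≤ 3.2
  x1, x2, x3, x4 ≥ 0.
The optimal basis is {bananas, pasta}; sweet potato, whole milk drop out. Binding constraints: sugar and carbohydrate.
Optimal quantities: bananas = 1.153 servings, pasta = 1.246 servings.
Objective = 0.3·1.153 + 0.45·1.246 = 0.90660.

$0.907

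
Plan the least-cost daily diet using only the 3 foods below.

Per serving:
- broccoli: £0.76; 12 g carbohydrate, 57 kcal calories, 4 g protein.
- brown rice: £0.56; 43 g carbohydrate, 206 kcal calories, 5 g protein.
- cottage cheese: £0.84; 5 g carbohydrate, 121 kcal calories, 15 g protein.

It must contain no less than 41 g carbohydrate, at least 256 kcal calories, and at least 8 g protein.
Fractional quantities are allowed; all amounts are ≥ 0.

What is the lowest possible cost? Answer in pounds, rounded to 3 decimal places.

Treat it as an LP. Let x1 = servings of broccoli, x2 = servings of brown rice, x3 = servings of cottage cheese.
Minimize 0.76x1 + 0.56x2 + 0.84x3 s.t.:
  12x1 + 43x2 + 5x3 ≥ 41   (carbohydrate)
  57x1 + 206x2 + 121x3 ≥ 256   (calories)
  4x1 + 5x2 + 15x3 ≥ 8   (protein)
  x1, x2, x3 ≥ 0.
The minimum-cost mix takes nothing from broccoli — only brown rice, cottage cheese. The calories and protein requirements are met with equality.
So brown rice = 1.156 servings, cottage cheese = 0.1481 servings.
Objective = 0.56·1.156 + 0.84·0.1481 = 0.77176.

£0.772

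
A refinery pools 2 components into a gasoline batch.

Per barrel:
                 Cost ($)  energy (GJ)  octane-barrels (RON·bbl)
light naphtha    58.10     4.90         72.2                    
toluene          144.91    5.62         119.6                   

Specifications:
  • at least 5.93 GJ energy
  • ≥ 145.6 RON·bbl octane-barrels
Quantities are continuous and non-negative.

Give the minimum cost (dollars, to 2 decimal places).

$117.17

Let x1 = barrels of light naphtha, x2 = barrels of toluene.
Minimise 58.1x1 + 144.91x2 subject to:
  4.9x1 + 5.62x2 ≥ 5.93   (energy)
  72.2x1 + 119.6x2 ≥ 145.6   (octane-barrels)
  x1, x2 ≥ 0.
The minimum-cost mix takes nothing from toluene — only light naphtha. There the octane-barrels constraint is tight.
So light naphtha = 2.01662 barrels.
Total cost: 58.1·2.01662 = 117.1656.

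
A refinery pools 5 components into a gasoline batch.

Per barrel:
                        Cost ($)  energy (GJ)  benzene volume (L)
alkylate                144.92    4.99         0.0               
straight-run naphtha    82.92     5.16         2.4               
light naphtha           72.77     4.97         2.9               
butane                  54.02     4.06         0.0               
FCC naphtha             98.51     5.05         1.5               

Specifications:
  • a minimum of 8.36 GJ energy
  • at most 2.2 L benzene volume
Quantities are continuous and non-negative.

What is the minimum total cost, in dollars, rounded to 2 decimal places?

Set it up as a linear program. Let x1 = barrels of alkylate, x2 = barrels of straight-run naphtha, x3 = barrels of light naphtha, x4 = barrels of butane, x5 = barrels of FCC naphtha.
Minimise 144.92x1 + 82.92x2 + 72.77x3 + 54.02x4 + 98.51x5 with:
  4.99x1 + 5.16x2 + 4.97x3 + 4.06x4 + 5.05x5 ≥ 8.36   (energy)
  2.4x2 + 2.9x3 + 1.5x5 ≤ 2.2   (benzene volume)
  x1, x2, x3, x4, x5 ≥ 0.
The minimum-cost mix takes nothing from alkylate, straight-run naphtha, light naphtha, FCC naphtha — only butane. There the energy constraint is tight.
So butane = 2.059 barrels.
Cost = 54.02·2.059 = 111.2272.

$111.23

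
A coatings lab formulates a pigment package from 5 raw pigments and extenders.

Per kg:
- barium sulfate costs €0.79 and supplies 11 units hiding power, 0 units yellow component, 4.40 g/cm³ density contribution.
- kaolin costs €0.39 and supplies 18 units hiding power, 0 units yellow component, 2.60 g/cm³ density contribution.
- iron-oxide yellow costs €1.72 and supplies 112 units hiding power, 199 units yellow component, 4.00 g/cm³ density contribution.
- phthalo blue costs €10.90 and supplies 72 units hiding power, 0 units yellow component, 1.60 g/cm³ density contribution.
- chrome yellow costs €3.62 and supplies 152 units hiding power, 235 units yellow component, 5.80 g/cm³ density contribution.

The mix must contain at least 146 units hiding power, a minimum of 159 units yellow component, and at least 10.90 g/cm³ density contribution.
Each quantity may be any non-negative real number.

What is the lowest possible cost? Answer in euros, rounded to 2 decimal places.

Let x1 = kg of barium sulfate, x2 = kg of kaolin, x3 = kg of iron-oxide yellow, x4 = kg of phthalo blue, x5 = kg of chrome yellow.
min 0.79x1 + 0.39x2 + 1.72x3 + 10.9x4 + 3.62x5 subject to:
  11x1 + 18x2 + 112x3 + 72x4 + 152x5 ≥ 146   (hiding power)
  199x3 + 235x5 ≥ 159   (yellow component)
  4.4x1 + 2.6x2 + 4x3 + 1.6x4 + 5.8x5 ≥ 10.9   (density contribution)
  x1, x2, x3, x4, x5 ≥ 0.
The optimal basis is {kaolin, iron-oxide yellow}; barium sulfate, phthalo blue, chrome yellow drop out. The hiding power and density contribution requirements are met with equality.
Optimal quantities: kaolin = 2.905 kg, iron-oxide yellow = 0.8367 kg.
Total cost: 0.39·2.905 + 1.72·0.8367 = 2.5721.

€2.57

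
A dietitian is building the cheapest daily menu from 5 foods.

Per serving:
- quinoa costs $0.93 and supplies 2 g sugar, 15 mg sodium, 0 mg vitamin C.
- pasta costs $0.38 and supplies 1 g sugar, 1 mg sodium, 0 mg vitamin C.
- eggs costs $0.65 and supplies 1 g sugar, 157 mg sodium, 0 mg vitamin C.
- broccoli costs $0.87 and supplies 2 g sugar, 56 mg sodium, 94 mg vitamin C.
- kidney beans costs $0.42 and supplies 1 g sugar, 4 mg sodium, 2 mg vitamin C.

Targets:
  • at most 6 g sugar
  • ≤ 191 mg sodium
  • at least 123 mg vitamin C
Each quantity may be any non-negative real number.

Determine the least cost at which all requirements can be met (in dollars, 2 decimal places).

$1.14

Set it up as a linear program. Let x1 = servings of quinoa, x2 = servings of pasta, x3 = servings of eggs, x4 = servings of broccoli, x5 = servings of kidney beans.
Minimise 0.93x1 + 0.38x2 + 0.65x3 + 0.87x4 + 0.42x5 s.t.:
  2x1 + 1x2 + 1x3 + 2x4 + 1x5 ≤ 6   (sugar)
  15x1 + 1x2 + 157x3 + 56x4 + 4x5 ≤ 191   (sodium)
  94x4 + 2x5 ≥ 123   (vitamin C)
  x1, x2, x3, x4, x5 ≥ 0.
The optimal basis is {broccoli}; quinoa, pasta, eggs, kidney beans drop out. Binding constraint: vitamin C.
Solving gives x4 = 1.309.
Total cost: 0.87·1.309 = 1.1388.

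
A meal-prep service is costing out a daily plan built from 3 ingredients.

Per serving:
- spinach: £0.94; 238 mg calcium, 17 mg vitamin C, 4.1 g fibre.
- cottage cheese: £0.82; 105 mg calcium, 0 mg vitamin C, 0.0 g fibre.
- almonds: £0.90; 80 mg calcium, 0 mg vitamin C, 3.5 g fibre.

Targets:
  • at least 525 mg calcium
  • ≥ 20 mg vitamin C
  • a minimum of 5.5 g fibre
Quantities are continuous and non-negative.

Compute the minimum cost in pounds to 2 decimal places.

Treat it as an LP. Let x1 = servings of spinach, x2 = servings of cottage cheese, x3 = servings of almonds.
min 0.94x1 + 0.82x2 + 0.9x3 s.t.:
  238x1 + 105x2 + 80x3 ≥ 525   (calcium)
  17x1 ≥ 20   (vitamin C)
  4.1x1 + 3.5x3 ≥ 5.5   (fibre)
  x1, x2, x3 ≥ 0.
At the optimum only spinach is positive (cottage cheese, almonds = 0). There the calcium constraint is tight.
Solving gives x1 = 2.206.
Objective = 0.94·2.206 = 2.0736.

£2.07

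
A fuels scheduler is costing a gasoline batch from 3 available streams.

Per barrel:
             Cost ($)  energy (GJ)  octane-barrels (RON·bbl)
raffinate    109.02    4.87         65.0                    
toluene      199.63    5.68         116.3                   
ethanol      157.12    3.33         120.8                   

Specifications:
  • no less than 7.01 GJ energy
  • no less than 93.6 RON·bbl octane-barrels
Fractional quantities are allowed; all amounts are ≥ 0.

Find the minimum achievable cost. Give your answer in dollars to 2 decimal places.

$156.97

Let x1 = barrels of raffinate, x2 = barrels of toluene, x3 = barrels of ethanol.
min 109.02x1 + 199.63x2 + 157.12x3 subject to:
  4.87x1 + 5.68x2 + 3.33x3 ≥ 7.01   (energy)
  65x1 + 116.3x2 + 120.8x3 ≥ 93.6   (octane-barrels)
  x1, x2, x3 ≥ 0.
The minimum-cost mix takes nothing from toluene — only raffinate, ethanol. There the energy and octane-barrels constraints are tight.
Optimal quantities: raffinate = 1.4391 barrels, ethanol = 0.00048945 barrels.
Cost = 109.02·1.4391 + 157.12·0.00048945 = 156.9676.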